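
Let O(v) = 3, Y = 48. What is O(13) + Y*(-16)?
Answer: -765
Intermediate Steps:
O(13) + Y*(-16) = 3 + 48*(-16) = 3 - 768 = -765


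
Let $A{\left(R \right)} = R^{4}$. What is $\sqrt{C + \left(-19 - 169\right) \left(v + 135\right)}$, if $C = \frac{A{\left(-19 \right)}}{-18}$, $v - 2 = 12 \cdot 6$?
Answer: $\frac{i \sqrt{1675154}}{6} \approx 215.71 i$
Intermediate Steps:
$v = 74$ ($v = 2 + 12 \cdot 6 = 2 + 72 = 74$)
$C = - \frac{130321}{18}$ ($C = \frac{\left(-19\right)^{4}}{-18} = 130321 \left(- \frac{1}{18}\right) = - \frac{130321}{18} \approx -7240.1$)
$\sqrt{C + \left(-19 - 169\right) \left(v + 135\right)} = \sqrt{- \frac{130321}{18} + \left(-19 - 169\right) \left(74 + 135\right)} = \sqrt{- \frac{130321}{18} - 39292} = \sqrt{- \frac{837577}{18}} = \frac{i \sqrt{1675154}}{6}$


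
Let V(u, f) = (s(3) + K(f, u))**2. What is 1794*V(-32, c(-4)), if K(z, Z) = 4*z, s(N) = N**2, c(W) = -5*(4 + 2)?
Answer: 22103874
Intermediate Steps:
c(W) = -30 (c(W) = -5*6 = -30)
V(u, f) = (9 + 4*f)**2 (V(u, f) = (3**2 + 4*f)**2 = (9 + 4*f)**2)
1794*V(-32, c(-4)) = 1794*(9 + 4*(-30))**2 = 1794*(9 - 120)**2 = 1794*(-111)**2 = 1794*12321 = 22103874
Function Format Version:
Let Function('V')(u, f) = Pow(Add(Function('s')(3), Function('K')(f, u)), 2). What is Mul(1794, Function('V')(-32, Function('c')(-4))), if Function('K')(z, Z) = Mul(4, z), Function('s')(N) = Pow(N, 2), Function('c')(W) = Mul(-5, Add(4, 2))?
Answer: 22103874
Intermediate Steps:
Function('c')(W) = -30 (Function('c')(W) = Mul(-5, 6) = -30)
Function('V')(u, f) = Pow(Add(9, Mul(4, f)), 2) (Function('V')(u, f) = Pow(Add(Pow(3, 2), Mul(4, f)), 2) = Pow(Add(9, Mul(4, f)), 2))
Mul(1794, Function('V')(-32, Function('c')(-4))) = Mul(1794, Pow(Add(9, Mul(4, -30)), 2)) = Mul(1794, Pow(Add(9, -120), 2)) = Mul(1794, Pow(-111, 2)) = Mul(1794, 12321) = 22103874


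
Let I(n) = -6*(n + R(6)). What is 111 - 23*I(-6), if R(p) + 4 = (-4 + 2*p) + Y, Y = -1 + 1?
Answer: -165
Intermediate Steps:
Y = 0
R(p) = -8 + 2*p (R(p) = -4 + ((-4 + 2*p) + 0) = -4 + (-4 + 2*p) = -8 + 2*p)
I(n) = -24 - 6*n (I(n) = -6*(n + (-8 + 2*6)) = -6*(n + (-8 + 12)) = -6*(n + 4) = -6*(4 + n) = -24 - 6*n)
111 - 23*I(-6) = 111 - 23*(-24 - 6*(-6)) = 111 - 23*(-24 + 36) = 111 - 23*12 = 111 - 276 = -165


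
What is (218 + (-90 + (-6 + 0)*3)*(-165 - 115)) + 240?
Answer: 30698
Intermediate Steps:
(218 + (-90 + (-6 + 0)*3)*(-165 - 115)) + 240 = (218 + (-90 - 6*3)*(-280)) + 240 = (218 + (-90 - 18)*(-280)) + 240 = (218 - 108*(-280)) + 240 = (218 + 30240) + 240 = 30458 + 240 = 30698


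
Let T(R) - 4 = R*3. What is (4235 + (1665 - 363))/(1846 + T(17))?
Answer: 5537/1901 ≈ 2.9127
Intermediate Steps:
T(R) = 4 + 3*R (T(R) = 4 + R*3 = 4 + 3*R)
(4235 + (1665 - 363))/(1846 + T(17)) = (4235 + (1665 - 363))/(1846 + (4 + 3*17)) = (4235 + 1302)/(1846 + (4 + 51)) = 5537/(1846 + 55) = 5537/1901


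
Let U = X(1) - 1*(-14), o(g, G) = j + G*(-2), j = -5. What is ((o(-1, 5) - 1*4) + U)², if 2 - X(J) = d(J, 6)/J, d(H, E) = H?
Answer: 16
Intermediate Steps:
o(g, G) = -5 - 2*G (o(g, G) = -5 + G*(-2) = -5 - 2*G)
X(J) = 1 (X(J) = 2 - J/J = 2 - 1*1 = 2 - 1 = 1)
U = 15 (U = 1 - 1*(-14) = 1 + 14 = 15)
((o(-1, 5) - 1*4) + U)² = (((-5 - 2*5) - 1*4) + 15)² = (((-5 - 10) - 4) + 15)² = ((-15 - 4) + 15)² = (-19 + 15)² = (-4)² = 16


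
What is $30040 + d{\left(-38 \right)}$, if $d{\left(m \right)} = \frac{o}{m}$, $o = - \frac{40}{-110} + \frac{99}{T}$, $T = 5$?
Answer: $\frac{62782491}{2090} \approx 30039.0$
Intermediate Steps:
$o = \frac{1109}{55}$ ($o = - \frac{40}{-110} + \frac{99}{5} = \left(-40\right) \left(- \frac{1}{110}\right) + 99 \cdot \frac{1}{5} = \frac{4}{11} + \frac{99}{5} = \frac{1109}{55} \approx 20.164$)
$d{\left(m \right)} = \frac{1109}{55 m}$
$30040 + d{\left(-38 \right)} = 30040 + \frac{1109}{55 \left(-38\right)} = 30040 + \frac{1109}{55} \left(- \frac{1}{38}\right) = 30040 - \frac{1109}{2090} = \frac{62782491}{2090}$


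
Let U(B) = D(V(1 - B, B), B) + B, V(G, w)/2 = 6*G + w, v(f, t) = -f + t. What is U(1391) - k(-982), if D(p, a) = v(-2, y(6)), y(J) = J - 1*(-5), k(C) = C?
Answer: 2386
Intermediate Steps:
y(J) = 5 + J (y(J) = J + 5 = 5 + J)
v(f, t) = t - f
V(G, w) = 2*w + 12*G (V(G, w) = 2*(6*G + w) = 2*(w + 6*G) = 2*w + 12*G)
D(p, a) = 13 (D(p, a) = (5 + 6) - 1*(-2) = 11 + 2 = 13)
U(B) = 13 + B
U(1391) - k(-982) = (13 + 1391) - 1*(-982) = 1404 + 982 = 2386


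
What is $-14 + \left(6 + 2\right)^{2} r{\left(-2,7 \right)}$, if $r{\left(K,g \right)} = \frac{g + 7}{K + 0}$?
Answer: $-462$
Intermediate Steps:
$r{\left(K,g \right)} = \frac{7 + g}{K}$
$-14 + \left(6 + 2\right)^{2} r{\left(-2,7 \right)} = -14 + \left(6 + 2\right)^{2} \frac{7 + 7}{-2} = -14 + 8^{2} \left(\left(- \frac{1}{2}\right) 14\right) = -14 + 64 \left(-7\right) = -14 - 448 = -462$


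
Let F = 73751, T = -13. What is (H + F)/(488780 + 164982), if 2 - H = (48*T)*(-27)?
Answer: 56905/653762 ≈ 0.087042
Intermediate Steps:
H = -16846 (H = 2 - 48*(-13)*(-27) = 2 - (-624)*(-27) = 2 - 1*16848 = 2 - 16848 = -16846)
(H + F)/(488780 + 164982) = (-16846 + 73751)/(488780 + 164982) = 56905/653762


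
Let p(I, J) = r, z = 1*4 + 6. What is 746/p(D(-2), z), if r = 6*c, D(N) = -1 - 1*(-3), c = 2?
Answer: 373/6 ≈ 62.167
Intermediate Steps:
z = 10 (z = 4 + 6 = 10)
D(N) = 2 (D(N) = -1 + 3 = 2)
r = 12 (r = 6*2 = 12)
p(I, J) = 12
746/p(D(-2), z) = 746/12 = 746*(1/12) = 373/6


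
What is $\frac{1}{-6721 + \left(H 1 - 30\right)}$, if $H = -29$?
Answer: $- \frac{1}{6780} \approx -0.00014749$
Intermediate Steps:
$\frac{1}{-6721 + \left(H 1 - 30\right)} = \frac{1}{-6721 - 59} = \frac{1}{-6780} = - \frac{1}{6780}$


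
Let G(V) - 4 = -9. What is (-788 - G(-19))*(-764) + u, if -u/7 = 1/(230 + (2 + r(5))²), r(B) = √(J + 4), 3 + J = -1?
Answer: 139981601/234 ≈ 5.9821e+5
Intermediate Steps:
J = -4 (J = -3 - 1 = -4)
r(B) = 0 (r(B) = √(-4 + 4) = √0 = 0)
G(V) = -5 (G(V) = 4 - 9 = -5)
u = -7/234 (u = -7/(230 + (2 + 0)²) = -7/(230 + 2²) = -7/(230 + 4) = -7/234 ≈ -0.029915)
(-788 - G(-19))*(-764) + u = (-788 - 1*(-5))*(-764) - 7/234 = (-788 + 5)*(-764) - 7/234 = -783*(-764) - 7/234 = 598212 - 7/234 = 139981601/234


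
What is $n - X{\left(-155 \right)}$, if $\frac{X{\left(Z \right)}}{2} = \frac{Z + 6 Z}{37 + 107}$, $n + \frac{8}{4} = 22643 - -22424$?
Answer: $\frac{3245765}{72} \approx 45080.0$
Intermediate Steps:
$n = 45065$ ($n = -2 + \left(22643 - -22424\right) = -2 + \left(22643 + 22424\right) = -2 + 45067 = 45065$)
$X{\left(Z \right)} = \frac{7 Z}{72}$ ($X{\left(Z \right)} = 2 \frac{Z + 6 Z}{37 + 107} = 2 \frac{7 Z}{144} = \frac{7 Z}{72}$)
$n - X{\left(-155 \right)} = 45065 - \frac{7}{72} \left(-155\right) = 45065 - - \frac{1085}{72} = 45065 + \frac{1085}{72} = \frac{3245765}{72}$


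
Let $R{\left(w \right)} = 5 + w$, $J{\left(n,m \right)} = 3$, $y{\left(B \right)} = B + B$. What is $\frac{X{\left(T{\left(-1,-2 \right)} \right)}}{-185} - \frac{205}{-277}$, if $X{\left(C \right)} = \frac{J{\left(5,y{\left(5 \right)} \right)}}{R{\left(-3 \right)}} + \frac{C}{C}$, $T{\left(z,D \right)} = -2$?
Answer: $\frac{14893}{20498} \approx 0.72656$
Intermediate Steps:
$y{\left(B \right)} = 2 B$
$X{\left(C \right)} = \frac{5}{2}$ ($X{\left(C \right)} = \frac{3}{5 - 3} + \frac{C}{C} = \frac{3}{2} + 1 = \frac{5}{2}$)
$\frac{X{\left(T{\left(-1,-2 \right)} \right)}}{-185} - \frac{205}{-277} = \frac{5}{2 \left(-185\right)} - \frac{205}{-277} = \frac{5}{2} \left(- \frac{1}{185}\right) - - \frac{205}{277} = - \frac{1}{74} + \frac{205}{277} = \frac{14893}{20498}$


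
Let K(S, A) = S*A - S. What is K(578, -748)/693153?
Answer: -432922/693153 ≈ -0.62457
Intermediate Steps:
K(S, A) = -S + A*S (K(S, A) = A*S - S = -S + A*S)
K(578, -748)/693153 = (578*(-1 - 748))/693153 = (578*(-749))*(1/693153) = -432922*1/693153 = -432922/693153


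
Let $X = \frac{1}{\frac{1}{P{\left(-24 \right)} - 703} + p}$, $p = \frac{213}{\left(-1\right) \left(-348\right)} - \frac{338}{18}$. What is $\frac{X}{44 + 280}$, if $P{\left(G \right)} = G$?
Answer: $- \frac{21083}{124097391} \approx -0.00016989$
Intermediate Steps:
$p = - \frac{18965}{1044}$ ($p = \frac{213}{348} - \frac{169}{9} = 213 \cdot \frac{1}{348} - \frac{169}{9} = \frac{71}{116} - \frac{169}{9} = - \frac{18965}{1044} \approx -18.166$)
$X = - \frac{758988}{13788599}$ ($X = \frac{1}{\frac{1}{-24 - 703} - \frac{18965}{1044}} = \frac{1}{\frac{1}{-727} - \frac{18965}{1044}} = \frac{1}{- \frac{1}{727} - \frac{18965}{1044}} = \frac{1}{- \frac{13788599}{758988}} = - \frac{758988}{13788599} \approx -0.055045$)
$\frac{X}{44 + 280} = - \frac{758988}{13788599 \left(44 + 280\right)} = - \frac{758988}{13788599 \cdot 324} = \left(- \frac{758988}{13788599}\right) \frac{1}{324} = - \frac{21083}{124097391}$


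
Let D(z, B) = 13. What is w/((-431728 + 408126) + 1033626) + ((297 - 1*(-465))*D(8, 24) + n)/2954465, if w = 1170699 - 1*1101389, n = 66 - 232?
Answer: 21461160291/298408055716 ≈ 0.071919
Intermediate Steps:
n = -166
w = 69310 (w = 1170699 - 1101389 = 69310)
w/((-431728 + 408126) + 1033626) + ((297 - 1*(-465))*D(8, 24) + n)/2954465 = 69310/((-431728 + 408126) + 1033626) + ((297 - 1*(-465))*13 - 166)/2954465 = 69310/(-23602 + 1033626) + ((297 + 465)*13 - 166)*(1/2954465) = 69310/1010024 + (762*13 - 166)*(1/2954465) = 69310*(1/1010024) + (9906 - 166)*(1/2954465) = 34655/505012 + 9740*(1/2954465) = 34655/505012 + 1948/590893 = 21461160291/298408055716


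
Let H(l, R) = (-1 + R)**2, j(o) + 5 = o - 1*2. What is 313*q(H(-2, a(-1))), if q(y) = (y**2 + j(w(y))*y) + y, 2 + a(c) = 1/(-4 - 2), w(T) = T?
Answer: 28587229/648 ≈ 44116.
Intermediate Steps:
j(o) = -7 + o (j(o) = -5 + (o - 1*2) = -5 + (o - 2) = -5 + (-2 + o) = -7 + o)
a(c) = -13/6 (a(c) = -2 + 1/(-4 - 2) = -2 + 1/(-6) = -2 - 1/6 = -13/6)
q(y) = y + y**2 + y*(-7 + y) (q(y) = (y**2 + (-7 + y)*y) + y = (y**2 + y*(-7 + y)) + y = y + y**2 + y*(-7 + y))
313*q(H(-2, a(-1))) = 313*(2*(-1 - 13/6)**2*(-3 + (-1 - 13/6)**2)) = 313*(2*(-19/6)**2*(-3 + (-19/6)**2)) = 313*(2*(361/36)*(-3 + 361/36)) = 313*(2*(361/36)*(253/36)) = 313*(91333/648) = 28587229/648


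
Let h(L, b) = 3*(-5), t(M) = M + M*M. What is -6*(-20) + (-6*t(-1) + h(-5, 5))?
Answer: 105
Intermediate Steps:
t(M) = M + M²
h(L, b) = -15
-6*(-20) + (-6*t(-1) + h(-5, 5)) = -6*(-20) + (-(-6)*(1 - 1) - 15) = 120 + (-(-6)*0 - 15) = 120 + (-6*0 - 15) = 120 + (0 - 15) = 120 - 15 = 105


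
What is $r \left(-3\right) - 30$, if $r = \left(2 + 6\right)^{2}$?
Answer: $-222$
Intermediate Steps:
$r = 64$ ($r = 8^{2} = 64$)
$r \left(-3\right) - 30 = 64 \left(-3\right) - 30 = -192 - 30 = -222$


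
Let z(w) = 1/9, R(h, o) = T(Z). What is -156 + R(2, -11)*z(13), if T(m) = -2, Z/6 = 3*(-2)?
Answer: -1406/9 ≈ -156.22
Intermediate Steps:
Z = -36 (Z = 6*(3*(-2)) = 6*(-6) = -36)
R(h, o) = -2
z(w) = 1/9
-156 + R(2, -11)*z(13) = -156 - 2*1/9 = -156 - 2/9 = -1406/9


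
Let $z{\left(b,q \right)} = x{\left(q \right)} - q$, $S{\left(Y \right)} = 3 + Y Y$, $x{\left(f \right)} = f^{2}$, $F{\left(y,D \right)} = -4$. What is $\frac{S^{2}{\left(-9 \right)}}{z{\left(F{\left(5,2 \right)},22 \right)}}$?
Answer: $\frac{168}{11} \approx 15.273$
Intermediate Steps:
$S{\left(Y \right)} = 3 + Y^{2}$
$z{\left(b,q \right)} = q^{2} - q$
$\frac{S^{2}{\left(-9 \right)}}{z{\left(F{\left(5,2 \right)},22 \right)}} = \frac{\left(3 + \left(-9\right)^{2}\right)^{2}}{22 \left(-1 + 22\right)} = \frac{\left(3 + 81\right)^{2}}{22 \cdot 21} = \frac{84^{2}}{462} = 7056 \cdot \frac{1}{462} = \frac{168}{11}$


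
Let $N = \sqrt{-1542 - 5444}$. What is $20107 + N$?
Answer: $20107 + i \sqrt{6986} \approx 20107.0 + 83.582 i$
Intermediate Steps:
$N = i \sqrt{6986}$ ($N = \sqrt{-6986} = i \sqrt{6986} \approx 83.582 i$)
$20107 + N = 20107 + i \sqrt{6986}$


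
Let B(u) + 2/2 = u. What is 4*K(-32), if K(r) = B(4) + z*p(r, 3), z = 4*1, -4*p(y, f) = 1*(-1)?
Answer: 16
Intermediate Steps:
p(y, f) = 1/4 (p(y, f) = -(-1)/4 = -1/4*(-1) = 1/4)
z = 4
B(u) = -1 + u
K(r) = 4 (K(r) = (-1 + 4) + 4*(1/4) = 3 + 1 = 4)
4*K(-32) = 4*4 = 16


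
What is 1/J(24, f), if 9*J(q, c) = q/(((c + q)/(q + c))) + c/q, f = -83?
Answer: 216/493 ≈ 0.43813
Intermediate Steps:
J(q, c) = q/9 + c/(9*q) (J(q, c) = (q/(((c + q)/(q + c))) + c/q)/9 = (q/(((c + q)/(c + q))) + c/q)/9 = (q/1 + c/q)/9 = (q*1 + c/q)/9 = (q + c/q)/9 = q/9 + c/(9*q))
1/J(24, f) = 1/((1/9)*(-83 + 24**2)/24) = 1/((1/9)*(1/24)*(-83 + 576)) = 1/((1/9)*(1/24)*493) = 1/(493/216) = 216/493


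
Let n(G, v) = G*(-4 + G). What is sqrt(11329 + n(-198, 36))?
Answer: 5*sqrt(2053) ≈ 226.55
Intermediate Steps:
sqrt(11329 + n(-198, 36)) = sqrt(11329 - 198*(-4 - 198)) = sqrt(11329 - 198*(-202)) = sqrt(11329 + 39996) = sqrt(51325) = 5*sqrt(2053)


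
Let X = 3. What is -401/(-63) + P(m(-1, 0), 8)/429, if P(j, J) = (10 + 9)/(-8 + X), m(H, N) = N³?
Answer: 286316/45045 ≈ 6.3562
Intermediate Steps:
P(j, J) = -19/5 (P(j, J) = (10 + 9)/(-8 + 3) = 19/(-5) = 19*(-⅕) = -19/5)
-401/(-63) + P(m(-1, 0), 8)/429 = -401/(-63) - 19/5/429 = -401*(-1/63) - 19/5*1/429 = 401/63 - 19/2145 = 286316/45045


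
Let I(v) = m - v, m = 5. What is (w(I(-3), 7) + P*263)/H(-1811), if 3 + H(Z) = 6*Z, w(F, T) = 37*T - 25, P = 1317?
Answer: -115535/3623 ≈ -31.889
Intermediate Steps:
I(v) = 5 - v
w(F, T) = -25 + 37*T
H(Z) = -3 + 6*Z
(w(I(-3), 7) + P*263)/H(-1811) = ((-25 + 37*7) + 1317*263)/(-3 + 6*(-1811)) = ((-25 + 259) + 346371)/(-3 - 10866) = (234 + 346371)/(-10869) = 346605*(-1/10869) = -115535/3623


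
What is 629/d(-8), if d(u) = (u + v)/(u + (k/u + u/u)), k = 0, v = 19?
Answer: -4403/11 ≈ -400.27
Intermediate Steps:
d(u) = (19 + u)/(1 + u) (d(u) = (u + 19)/(u + (0/u + u/u)) = (19 + u)/(u + (0 + 1)) = (19 + u)/(u + 1) = (19 + u)/(1 + u))
629/d(-8) = 629/(((19 - 8)/(1 - 8))) = 629/((11/(-7))) = 629/((-⅐*11)) = 629/(-11/7) = 629*(-7/11) = -4403/11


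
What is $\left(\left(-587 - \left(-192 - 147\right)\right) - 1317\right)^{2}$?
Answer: $2449225$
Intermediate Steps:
$\left(\left(-587 - \left(-192 - 147\right)\right) - 1317\right)^{2} = \left(\left(-587 - -339\right) - 1317\right)^{2} = \left(\left(-587 + 339\right) - 1317\right)^{2} = \left(-248 - 1317\right)^{2} = \left(-1565\right)^{2} = 2449225$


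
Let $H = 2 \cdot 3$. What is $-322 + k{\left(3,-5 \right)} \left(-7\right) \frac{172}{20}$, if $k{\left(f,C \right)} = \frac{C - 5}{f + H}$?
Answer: $- \frac{2296}{9} \approx -255.11$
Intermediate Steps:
$H = 6$
$k{\left(f,C \right)} = \frac{-5 + C}{6 + f}$ ($k{\left(f,C \right)} = \frac{C - 5}{f + 6} = \frac{-5 + C}{6 + f}$)
$-322 + k{\left(3,-5 \right)} \left(-7\right) \frac{172}{20} = -322 + \frac{-5 - 5}{6 + 3} \left(-7\right) \frac{172}{20} = -322 + \frac{1}{9} \left(-10\right) \left(-7\right) 172 \cdot \frac{1}{20} = -322 + \frac{1}{9} \left(-10\right) \left(-7\right) \frac{43}{5} = -322 + \left(- \frac{10}{9}\right) \left(-7\right) \frac{43}{5} = -322 + \frac{70}{9} \cdot \frac{43}{5} = -322 + \frac{602}{9} = - \frac{2296}{9}$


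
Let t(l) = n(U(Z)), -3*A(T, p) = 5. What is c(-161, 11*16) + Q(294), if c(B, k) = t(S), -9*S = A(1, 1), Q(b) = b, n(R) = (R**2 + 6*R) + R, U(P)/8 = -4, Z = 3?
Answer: 1094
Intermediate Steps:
U(P) = -32 (U(P) = 8*(-4) = -32)
A(T, p) = -5/3 (A(T, p) = -1/3*5 = -5/3)
n(R) = R**2 + 7*R
S = 5/27 (S = -1/9*(-5/3) = 5/27 ≈ 0.18519)
t(l) = 800 (t(l) = -32*(7 - 32) = -32*(-25) = 800)
c(B, k) = 800
c(-161, 11*16) + Q(294) = 800 + 294 = 1094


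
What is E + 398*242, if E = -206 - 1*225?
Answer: 95885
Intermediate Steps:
E = -431 (E = -206 - 225 = -431)
E + 398*242 = -431 + 398*242 = -431 + 96316 = 95885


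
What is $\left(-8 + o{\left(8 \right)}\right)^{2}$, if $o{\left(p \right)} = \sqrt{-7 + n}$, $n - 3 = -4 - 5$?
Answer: $\left(8 - i \sqrt{13}\right)^{2} \approx 51.0 - 57.689 i$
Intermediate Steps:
$n = -6$ ($n = 3 - 9 = -6$)
$o{\left(p \right)} = i \sqrt{13}$ ($o{\left(p \right)} = \sqrt{-7 - 6} = \sqrt{-13} = i \sqrt{13}$)
$\left(-8 + o{\left(8 \right)}\right)^{2} = \left(-8 + i \sqrt{13}\right)^{2}$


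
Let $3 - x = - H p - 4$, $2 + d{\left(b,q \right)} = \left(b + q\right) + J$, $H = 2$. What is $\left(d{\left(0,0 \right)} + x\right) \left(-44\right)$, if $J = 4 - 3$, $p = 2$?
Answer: $-440$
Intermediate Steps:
$J = 1$
$d{\left(b,q \right)} = -1 + b + q$ ($d{\left(b,q \right)} = -2 + \left(\left(b + q\right) + 1\right) = -2 + \left(1 + b + q\right) = -1 + b + q$)
$x = 11$ ($x = 3 - \left(\left(-1\right) 2 \cdot 2 - 4\right) = 3 - \left(\left(-2\right) 2 - 4\right) = 3 - \left(-4 - 4\right) = 3 - -8 = 3 + 8 = 11$)
$\left(d{\left(0,0 \right)} + x\right) \left(-44\right) = \left(\left(-1 + 0 + 0\right) + 11\right) \left(-44\right) = \left(-1 + 11\right) \left(-44\right) = 10 \left(-44\right) = -440$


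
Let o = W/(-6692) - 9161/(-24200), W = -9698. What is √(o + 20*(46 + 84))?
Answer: √352464826860538/368060 ≈ 51.008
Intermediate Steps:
o = 73999253/40486600 (o = -9698/(-6692) - 9161/(-24200) = -9698*(-1/6692) - 9161*(-1/24200) = 4849/3346 + 9161/24200 = 73999253/40486600 ≈ 1.8277)
√(o + 20*(46 + 84)) = √(73999253/40486600 + 20*(46 + 84)) = √(73999253/40486600 + 20*130) = √(73999253/40486600 + 2600) = √(105339159253/40486600) = √352464826860538/368060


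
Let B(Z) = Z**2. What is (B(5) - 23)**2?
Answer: 4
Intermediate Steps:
(B(5) - 23)**2 = (5**2 - 23)**2 = (25 - 23)**2 = 2**2 = 4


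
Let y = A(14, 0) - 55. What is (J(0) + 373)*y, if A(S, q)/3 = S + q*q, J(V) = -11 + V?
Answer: -4706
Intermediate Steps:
A(S, q) = 3*S + 3*q² (A(S, q) = 3*(S + q*q) = 3*(S + q²) = 3*S + 3*q²)
y = -13 (y = (3*14 + 3*0²) - 55 = (42 + 3*0) - 55 = (42 + 0) - 55 = 42 - 55 = -13)
(J(0) + 373)*y = ((-11 + 0) + 373)*(-13) = (-11 + 373)*(-13) = 362*(-13) = -4706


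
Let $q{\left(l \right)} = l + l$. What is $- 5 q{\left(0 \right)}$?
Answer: $0$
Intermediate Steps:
$q{\left(l \right)} = 2 l$
$- 5 q{\left(0 \right)} = - 5 \cdot 2 \cdot 0 = \left(-5\right) 0 = 0$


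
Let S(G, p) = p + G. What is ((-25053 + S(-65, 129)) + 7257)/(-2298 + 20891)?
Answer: -17732/18593 ≈ -0.95369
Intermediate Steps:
S(G, p) = G + p
((-25053 + S(-65, 129)) + 7257)/(-2298 + 20891) = ((-25053 + (-65 + 129)) + 7257)/(-2298 + 20891) = ((-25053 + 64) + 7257)/18593 = (-24989 + 7257)*(1/18593) = -17732*1/18593 = -17732/18593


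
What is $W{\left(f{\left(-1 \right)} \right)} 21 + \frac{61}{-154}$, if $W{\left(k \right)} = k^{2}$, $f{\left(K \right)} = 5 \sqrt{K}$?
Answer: $- \frac{80911}{154} \approx -525.4$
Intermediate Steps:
$W{\left(f{\left(-1 \right)} \right)} 21 + \frac{61}{-154} = \left(5 \sqrt{-1}\right)^{2} \cdot 21 + \frac{61}{-154} = \left(5 i\right)^{2} \cdot 21 + 61 \left(- \frac{1}{154}\right) = \left(-25\right) 21 - \frac{61}{154} = -525 - \frac{61}{154} = - \frac{80911}{154}$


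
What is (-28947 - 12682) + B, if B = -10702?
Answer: -52331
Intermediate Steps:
(-28947 - 12682) + B = (-28947 - 12682) - 10702 = -41629 - 10702 = -52331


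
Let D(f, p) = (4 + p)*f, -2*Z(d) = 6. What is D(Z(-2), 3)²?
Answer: 441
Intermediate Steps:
Z(d) = -3 (Z(d) = -½*6 = -3)
D(f, p) = f*(4 + p)
D(Z(-2), 3)² = (-3*(4 + 3))² = (-3*7)² = (-21)² = 441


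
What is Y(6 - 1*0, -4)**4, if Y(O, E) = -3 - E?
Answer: 1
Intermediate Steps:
Y(6 - 1*0, -4)**4 = (-3 - 1*(-4))**4 = (-3 + 4)**4 = 1**4 = 1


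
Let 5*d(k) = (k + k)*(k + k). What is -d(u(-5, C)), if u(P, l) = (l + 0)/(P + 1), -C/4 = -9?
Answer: -324/5 ≈ -64.800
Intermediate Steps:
C = 36 (C = -4*(-9) = 36)
u(P, l) = l/(1 + P)
d(k) = 4*k²/5 (d(k) = ((k + k)*(k + k))/5 = ((2*k)*(2*k))/5 = (4*k²)/5 = 4*k²/5)
-d(u(-5, C)) = -4*(36/(1 - 5))²/5 = -4*(36/(-4))²/5 = -4*(36*(-¼))²/5 = -4*(-9)²/5 = -4*81/5 = -1*324/5 = -324/5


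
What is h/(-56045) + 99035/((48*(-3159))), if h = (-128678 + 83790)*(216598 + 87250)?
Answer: 2068122861750593/8498215440 ≈ 2.4336e+5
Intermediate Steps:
h = -13639129024 (h = -44888*303848 = -13639129024)
h/(-56045) + 99035/((48*(-3159))) = -13639129024/(-56045) + 99035/((48*(-3159))) = -13639129024*(-1/56045) + 99035/(-151632) = 13639129024/56045 + 99035*(-1/151632) = 13639129024/56045 - 99035/151632 = 2068122861750593/8498215440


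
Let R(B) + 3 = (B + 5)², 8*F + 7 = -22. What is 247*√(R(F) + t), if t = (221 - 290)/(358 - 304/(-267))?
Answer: 247*I*√191474638295/383560 ≈ 281.79*I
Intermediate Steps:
F = -29/8 (F = -7/8 + (⅛)*(-22) = -7/8 - 11/4 = -29/8 ≈ -3.6250)
R(B) = -3 + (5 + B)² (R(B) = -3 + (B + 5)² = -3 + (5 + B)²)
t = -18423/95890 (t = -69/(358 - 304*(-1/267)) = -69/(358 + 304/267) = -69/95890/267 = -69*267/95890 = -18423/95890 ≈ -0.19213)
247*√(R(F) + t) = 247*√((-3 + (5 - 29/8)²) - 18423/95890) = 247*√((-3 + (11/8)²) - 18423/95890) = 247*√((-3 + 121/64) - 18423/95890) = 247*√(-71/64 - 18423/95890) = 247*√(-3993631/3068480) = 247*(I*√191474638295/383560) = 247*I*√191474638295/383560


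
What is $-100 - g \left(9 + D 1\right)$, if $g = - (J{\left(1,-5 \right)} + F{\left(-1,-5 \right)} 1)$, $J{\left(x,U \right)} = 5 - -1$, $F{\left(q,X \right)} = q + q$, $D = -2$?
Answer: $-72$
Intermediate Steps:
$F{\left(q,X \right)} = 2 q$
$J{\left(x,U \right)} = 6$ ($J{\left(x,U \right)} = 5 + 1 = 6$)
$g = -4$ ($g = - (6 + 2 \left(-1\right) 1) = - (6 - 2) = \left(-1\right) 4 = -4$)
$-100 - g \left(9 + D 1\right) = -100 - - 4 \left(9 - 2\right) = -100 - \left(-4\right) 7 = -100 - -28 = -100 + 28 = -72$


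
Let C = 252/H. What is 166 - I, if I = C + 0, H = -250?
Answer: 20876/125 ≈ 167.01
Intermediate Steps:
C = -126/125 (C = 252/(-250) = 252*(-1/250) = -126/125 ≈ -1.0080)
I = -126/125 (I = -126/125 + 0 = -126/125 ≈ -1.0080)
166 - I = 166 - 1*(-126/125) = 166 + 126/125 = 20876/125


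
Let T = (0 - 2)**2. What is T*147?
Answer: 588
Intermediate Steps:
T = 4 (T = (-2)**2 = 4)
T*147 = 4*147 = 588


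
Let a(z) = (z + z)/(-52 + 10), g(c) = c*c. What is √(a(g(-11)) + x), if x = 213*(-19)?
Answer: 2*I*√446817/21 ≈ 63.661*I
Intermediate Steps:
g(c) = c²
a(z) = -z/21 (a(z) = (2*z)/(-42) = (2*z)*(-1/42) = -z/21)
x = -4047
√(a(g(-11)) + x) = √(-1/21*(-11)² - 4047) = √(-1/21*121 - 4047) = √(-121/21 - 4047) = √(-85108/21) = 2*I*√446817/21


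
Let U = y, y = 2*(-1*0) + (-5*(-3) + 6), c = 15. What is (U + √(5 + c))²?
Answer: 461 + 84*√5 ≈ 648.83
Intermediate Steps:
y = 21 (y = 2*0 + (15 + 6) = 0 + 21 = 21)
U = 21
(U + √(5 + c))² = (21 + √(5 + 15))² = (21 + √20)² = (21 + 2*√5)²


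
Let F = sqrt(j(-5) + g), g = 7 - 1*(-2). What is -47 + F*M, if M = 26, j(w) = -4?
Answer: -47 + 26*sqrt(5) ≈ 11.138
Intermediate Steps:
g = 9 (g = 7 + 2 = 9)
F = sqrt(5) (F = sqrt(-4 + 9) = sqrt(5) ≈ 2.2361)
-47 + F*M = -47 + sqrt(5)*26 = -47 + 26*sqrt(5)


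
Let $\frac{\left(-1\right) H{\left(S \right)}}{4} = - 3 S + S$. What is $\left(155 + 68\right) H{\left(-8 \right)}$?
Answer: $-14272$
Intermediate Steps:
$H{\left(S \right)} = 8 S$ ($H{\left(S \right)} = - 4 \left(- 3 S + S\right) = - 4 \left(- 2 S\right) = 8 S$)
$\left(155 + 68\right) H{\left(-8 \right)} = \left(155 + 68\right) 8 \left(-8\right) = 223 \left(-64\right) = -14272$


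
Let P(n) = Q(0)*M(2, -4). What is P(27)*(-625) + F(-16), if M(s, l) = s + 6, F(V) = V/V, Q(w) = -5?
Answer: 25001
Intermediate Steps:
F(V) = 1
M(s, l) = 6 + s
P(n) = -40 (P(n) = -5*(6 + 2) = -5*8 = -40)
P(27)*(-625) + F(-16) = -40*(-625) + 1 = 25000 + 1 = 25001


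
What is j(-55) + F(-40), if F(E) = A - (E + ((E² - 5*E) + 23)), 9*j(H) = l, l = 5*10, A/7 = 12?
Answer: -15241/9 ≈ -1693.4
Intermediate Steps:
A = 84 (A = 7*12 = 84)
l = 50
j(H) = 50/9 (j(H) = (⅑)*50 = 50/9)
F(E) = 61 - E² + 4*E (F(E) = 84 - (E + ((E² - 5*E) + 23)) = 84 - (E + (23 + E² - 5*E)) = 84 - (23 + E² - 4*E) = 84 + (-23 - E² + 4*E) = 61 - E² + 4*E)
j(-55) + F(-40) = 50/9 + (61 - 1*(-40)² + 4*(-40)) = 50/9 + (61 - 1*1600 - 160) = 50/9 + (61 - 1600 - 160) = 50/9 - 1699 = -15241/9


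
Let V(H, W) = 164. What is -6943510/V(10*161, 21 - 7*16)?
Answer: -3471755/82 ≈ -42339.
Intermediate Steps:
-6943510/V(10*161, 21 - 7*16) = -6943510/164 = -6943510*1/164 = -3471755/82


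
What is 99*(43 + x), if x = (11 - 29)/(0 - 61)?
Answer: 261459/61 ≈ 4286.2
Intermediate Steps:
x = 18/61 (x = -18/(-61) = -18*(-1/61) = 18/61 ≈ 0.29508)
99*(43 + x) = 99*(43 + 18/61) = 99*(2641/61) = 261459/61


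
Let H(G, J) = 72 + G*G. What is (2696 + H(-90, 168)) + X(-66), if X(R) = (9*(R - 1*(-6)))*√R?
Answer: 10868 - 540*I*√66 ≈ 10868.0 - 4387.0*I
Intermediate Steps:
X(R) = √R*(54 + 9*R) (X(R) = (9*(R + 6))*√R = (9*(6 + R))*√R = (54 + 9*R)*√R = √R*(54 + 9*R))
H(G, J) = 72 + G²
(2696 + H(-90, 168)) + X(-66) = (2696 + (72 + (-90)²)) + 9*√(-66)*(6 - 66) = (2696 + (72 + 8100)) + 9*(I*√66)*(-60) = (2696 + 8172) - 540*I*√66 = 10868 - 540*I*√66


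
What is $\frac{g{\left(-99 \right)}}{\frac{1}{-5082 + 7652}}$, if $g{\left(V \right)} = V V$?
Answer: $25188570$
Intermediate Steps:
$g{\left(V \right)} = V^{2}$
$\frac{g{\left(-99 \right)}}{\frac{1}{-5082 + 7652}} = \frac{\left(-99\right)^{2}}{\frac{1}{-5082 + 7652}} = \frac{9801}{\frac{1}{2570}} = 9801 \frac{1}{\frac{1}{2570}} = 9801 \cdot 2570 = 25188570$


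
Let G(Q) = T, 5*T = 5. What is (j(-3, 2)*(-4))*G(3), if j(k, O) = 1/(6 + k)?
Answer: -4/3 ≈ -1.3333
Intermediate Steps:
T = 1 (T = (⅕)*5 = 1)
G(Q) = 1
(j(-3, 2)*(-4))*G(3) = (-4/(6 - 3))*1 = (-4/3)*1 = ((⅓)*(-4))*1 = -4/3*1 = -4/3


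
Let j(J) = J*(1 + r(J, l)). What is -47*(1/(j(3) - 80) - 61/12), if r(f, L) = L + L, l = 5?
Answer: 2879/12 ≈ 239.92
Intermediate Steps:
r(f, L) = 2*L
j(J) = 11*J (j(J) = J*(1 + 2*5) = J*(1 + 10) = J*11 = 11*J)
-47*(1/(j(3) - 80) - 61/12) = -47*(1/(11*3 - 80) - 61/12) = -47*(1/(33 - 80) - 61*1/12) = -47*(1/(-47) - 61/12) = -47*(-1/47 - 61/12) = -47*(-2879/564) = 2879/12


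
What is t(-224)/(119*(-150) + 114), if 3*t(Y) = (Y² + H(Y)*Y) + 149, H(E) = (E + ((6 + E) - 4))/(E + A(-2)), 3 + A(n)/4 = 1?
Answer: -1446937/1543032 ≈ -0.93772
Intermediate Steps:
A(n) = -8 (A(n) = -12 + 4*1 = -12 + 4 = -8)
H(E) = (2 + 2*E)/(-8 + E) (H(E) = (E + ((6 + E) - 4))/(E - 8) = (E + (2 + E))/(-8 + E) = (2 + 2*E)/(-8 + E))
t(Y) = 149/3 + Y²/3 + 2*Y*(1 + Y)/(3*(-8 + Y)) (t(Y) = ((Y² + (2*(1 + Y)/(-8 + Y))*Y) + 149)/3 = ((Y² + 2*Y*(1 + Y)/(-8 + Y)) + 149)/3 = (149 + Y² + 2*Y*(1 + Y)/(-8 + Y))/3 = 149/3 + Y²/3 + 2*Y*(1 + Y)/(3*(-8 + Y)))
t(-224)/(119*(-150) + 114) = ((-1192 + (-224)³ - 6*(-224)² + 151*(-224))/(3*(-8 - 224)))/(119*(-150) + 114) = ((⅓)*(-1192 - 11239424 - 6*50176 - 33824)/(-232))/(-17850 + 114) = ((⅓)*(-1/232)*(-1192 - 11239424 - 301056 - 33824))/(-17736) = ((⅓)*(-1/232)*(-11575496))*(-1/17736) = (1446937/87)*(-1/17736) = -1446937/1543032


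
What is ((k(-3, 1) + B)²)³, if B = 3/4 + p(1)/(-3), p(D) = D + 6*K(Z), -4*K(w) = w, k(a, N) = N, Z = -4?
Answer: 117649/2985984 ≈ 0.039400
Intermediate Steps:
K(w) = -w/4
p(D) = 6 + D (p(D) = D + 6*(-¼*(-4)) = D + 6*1 = D + 6 = 6 + D)
B = -19/12 (B = 3/4 + (6 + 1)/(-3) = 3*(¼) + 7*(-⅓) = ¾ - 7/3 = -19/12 ≈ -1.5833)
((k(-3, 1) + B)²)³ = ((1 - 19/12)²)³ = ((-7/12)²)³ = (49/144)³ = 117649/2985984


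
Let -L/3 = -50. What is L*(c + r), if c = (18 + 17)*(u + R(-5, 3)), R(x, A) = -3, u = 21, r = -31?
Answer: 89850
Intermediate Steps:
L = 150 (L = -3*(-50) = 150)
c = 630 (c = (18 + 17)*(21 - 3) = 35*18 = 630)
L*(c + r) = 150*(630 - 31) = 150*599 = 89850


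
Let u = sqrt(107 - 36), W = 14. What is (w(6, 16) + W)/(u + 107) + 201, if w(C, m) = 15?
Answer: 2290081/11378 - 29*sqrt(71)/11378 ≈ 201.25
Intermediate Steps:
u = sqrt(71) ≈ 8.4261
(w(6, 16) + W)/(u + 107) + 201 = (15 + 14)/(sqrt(71) + 107) + 201 = 29/(107 + sqrt(71)) + 201 = 201 + 29/(107 + sqrt(71))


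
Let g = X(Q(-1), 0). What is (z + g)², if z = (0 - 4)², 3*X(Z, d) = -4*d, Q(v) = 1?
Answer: 256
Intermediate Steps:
X(Z, d) = -4*d/3 (X(Z, d) = (-4*d)/3 = -4*d/3)
z = 16 (z = (-4)² = 16)
g = 0 (g = -4/3*0 = 0)
(z + g)² = (16 + 0)² = 16² = 256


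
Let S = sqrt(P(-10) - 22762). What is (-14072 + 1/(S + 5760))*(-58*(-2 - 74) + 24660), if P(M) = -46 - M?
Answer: 29068*(-14072*sqrt(22798) + 81054719*I)/(sqrt(22798) - 5760*I) ≈ -4.0904e+8 - 0.13281*I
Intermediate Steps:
S = I*sqrt(22798) (S = sqrt((-46 - 1*(-10)) - 22762) = sqrt((-46 + 10) - 22762) = sqrt(-36 - 22762) = sqrt(-22798) = I*sqrt(22798) ≈ 150.99*I)
(-14072 + 1/(S + 5760))*(-58*(-2 - 74) + 24660) = (-14072 + 1/(I*sqrt(22798) + 5760))*(-58*(-2 - 74) + 24660) = (-14072 + 1/(5760 + I*sqrt(22798)))*(-58*(-76) + 24660) = (-14072 + 1/(5760 + I*sqrt(22798)))*(4408 + 24660) = (-14072 + 1/(5760 + I*sqrt(22798)))*29068 = -409044896 + 29068/(5760 + I*sqrt(22798))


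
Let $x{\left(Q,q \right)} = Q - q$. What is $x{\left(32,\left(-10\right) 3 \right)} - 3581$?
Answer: $-3519$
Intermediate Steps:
$x{\left(32,\left(-10\right) 3 \right)} - 3581 = \left(32 - \left(-10\right) 3\right) - 3581 = \left(32 - -30\right) - 3581 = \left(32 + 30\right) - 3581 = 62 - 3581 = -3519$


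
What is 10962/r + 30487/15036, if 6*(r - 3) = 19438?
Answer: 98881429/18283776 ≈ 5.4081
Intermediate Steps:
r = 9728/3 (r = 3 + (1/6)*19438 = 3 + 9719/3 = 9728/3 ≈ 3242.7)
10962/r + 30487/15036 = 10962/(9728/3) + 30487/15036 = 10962*(3/9728) + 30487*(1/15036) = 16443/4864 + 30487/15036 = 98881429/18283776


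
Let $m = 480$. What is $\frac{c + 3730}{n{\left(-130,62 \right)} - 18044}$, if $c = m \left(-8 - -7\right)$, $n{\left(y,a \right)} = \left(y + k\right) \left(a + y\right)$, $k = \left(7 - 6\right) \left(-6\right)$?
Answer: $- \frac{1625}{4398} \approx -0.36949$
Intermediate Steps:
$k = -6$ ($k = 1 \left(-6\right) = -6$)
$n{\left(y,a \right)} = \left(-6 + y\right) \left(a + y\right)$ ($n{\left(y,a \right)} = \left(y - 6\right) \left(a + y\right) = \left(-6 + y\right) \left(a + y\right)$)
$c = -480$ ($c = 480 \left(-8 - -7\right) = 480 \left(-8 + 7\right) = 480 \left(-1\right) = -480$)
$\frac{c + 3730}{n{\left(-130,62 \right)} - 18044} = \frac{-480 + 3730}{\left(\left(-130\right)^{2} - 372 - -780 + 62 \left(-130\right)\right) - 18044} = \frac{3250}{\left(16900 - 372 + 780 - 8060\right) - 18044} = \frac{3250}{9248 - 18044} = \frac{3250}{-8796} = 3250 \left(- \frac{1}{8796}\right) = - \frac{1625}{4398}$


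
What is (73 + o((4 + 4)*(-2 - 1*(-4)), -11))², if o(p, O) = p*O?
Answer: 10609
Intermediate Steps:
o(p, O) = O*p
(73 + o((4 + 4)*(-2 - 1*(-4)), -11))² = (73 - 11*(4 + 4)*(-2 - 1*(-4)))² = (73 - 88*(-2 + 4))² = (73 - 88*2)² = (73 - 11*16)² = (73 - 176)² = (-103)² = 10609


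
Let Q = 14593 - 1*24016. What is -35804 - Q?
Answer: -26381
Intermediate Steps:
Q = -9423 (Q = 14593 - 24016 = -9423)
-35804 - Q = -35804 - 1*(-9423) = -35804 + 9423 = -26381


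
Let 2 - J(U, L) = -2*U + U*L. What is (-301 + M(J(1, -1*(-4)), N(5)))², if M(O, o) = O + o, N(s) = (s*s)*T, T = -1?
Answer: 106276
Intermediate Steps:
N(s) = -s² (N(s) = (s*s)*(-1) = s²*(-1) = -s²)
J(U, L) = 2 + 2*U - L*U (J(U, L) = 2 - (-2*U + U*L) = 2 - (-2*U + L*U) = 2 + (2*U - L*U) = 2 + 2*U - L*U)
(-301 + M(J(1, -1*(-4)), N(5)))² = (-301 + ((2 + 2*1 - 1*(-1*(-4))*1) - 1*5²))² = (-301 + ((2 + 2 - 1*4*1) - 1*25))² = (-301 + ((2 + 2 - 4) - 25))² = (-301 + (0 - 25))² = (-301 - 25)² = (-326)² = 106276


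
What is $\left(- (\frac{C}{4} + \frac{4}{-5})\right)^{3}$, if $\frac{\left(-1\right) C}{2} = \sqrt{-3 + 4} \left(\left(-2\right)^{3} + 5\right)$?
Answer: $- \frac{343}{1000} \approx -0.343$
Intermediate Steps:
$C = 6$ ($C = - 2 \sqrt{-3 + 4} \left(\left(-2\right)^{3} + 5\right) = - 2 \sqrt{1} \left(-8 + 5\right) = - 2 \cdot 1 \left(-3\right) = \left(-2\right) \left(-3\right) = 6$)
$\left(- (\frac{C}{4} + \frac{4}{-5})\right)^{3} = \left(- (\frac{6}{4} + \frac{4}{-5})\right)^{3} = \left(- (6 \cdot \frac{1}{4} + 4 \left(- \frac{1}{5}\right))\right)^{3} = \left(- (\frac{3}{2} - \frac{4}{5})\right)^{3} = \left(\left(-1\right) \frac{7}{10}\right)^{3} = \left(- \frac{7}{10}\right)^{3} = - \frac{343}{1000}$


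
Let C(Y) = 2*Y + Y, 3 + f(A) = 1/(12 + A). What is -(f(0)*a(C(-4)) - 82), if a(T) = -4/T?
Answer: 2987/36 ≈ 82.972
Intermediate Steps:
f(A) = -3 + 1/(12 + A)
C(Y) = 3*Y
-(f(0)*a(C(-4)) - 82) = -(((-35 - 3*0)/(12 + 0))*(-4/(3*(-4))) - 82) = -(((-35 + 0)/12)*(-4/(-12)) - 82) = -(((1/12)*(-35))*(-4*(-1/12)) - 82) = -(-35/12*1/3 - 82) = -(-35/36 - 82) = -1*(-2987/36) = 2987/36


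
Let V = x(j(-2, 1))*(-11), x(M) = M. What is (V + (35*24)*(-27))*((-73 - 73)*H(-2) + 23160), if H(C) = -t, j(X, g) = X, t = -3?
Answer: -514835076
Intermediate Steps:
H(C) = 3 (H(C) = -1*(-3) = 3)
V = 22 (V = -2*(-11) = 22)
(V + (35*24)*(-27))*((-73 - 73)*H(-2) + 23160) = (22 + (35*24)*(-27))*((-73 - 73)*3 + 23160) = (22 + 840*(-27))*(-146*3 + 23160) = (22 - 22680)*(-438 + 23160) = -22658*22722 = -514835076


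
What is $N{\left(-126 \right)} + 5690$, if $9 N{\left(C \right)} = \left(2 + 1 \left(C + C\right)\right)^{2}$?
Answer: $\frac{113710}{9} \approx 12634.0$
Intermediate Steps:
$N{\left(C \right)} = \frac{\left(2 + 2 C\right)^{2}}{9}$ ($N{\left(C \right)} = \frac{\left(2 + 1 \left(C + C\right)\right)^{2}}{9} = \frac{\left(2 + 1 \cdot 2 C\right)^{2}}{9} = \frac{\left(2 + 2 C\right)^{2}}{9}$)
$N{\left(-126 \right)} + 5690 = \frac{4 \left(1 - 126\right)^{2}}{9} + 5690 = \frac{4 \left(-125\right)^{2}}{9} + 5690 = \frac{4}{9} \cdot 15625 + 5690 = \frac{62500}{9} + 5690 = \frac{113710}{9}$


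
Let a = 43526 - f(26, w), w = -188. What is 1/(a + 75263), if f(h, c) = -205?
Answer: 1/118994 ≈ 8.4038e-6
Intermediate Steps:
a = 43731 (a = 43526 - 1*(-205) = 43526 + 205 = 43731)
1/(a + 75263) = 1/(43731 + 75263) = 1/118994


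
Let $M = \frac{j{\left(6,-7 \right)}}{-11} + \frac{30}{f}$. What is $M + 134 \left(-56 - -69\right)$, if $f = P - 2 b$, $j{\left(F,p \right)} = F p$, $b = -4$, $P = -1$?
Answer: $\frac{134758}{77} \approx 1750.1$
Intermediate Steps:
$f = 7$ ($f = -1 - -8 = -1 + 8 = 7$)
$M = \frac{624}{77}$ ($M = \frac{6 \left(-7\right)}{-11} + \frac{30}{7} = \left(-42\right) \left(- \frac{1}{11}\right) + 30 \cdot \frac{1}{7} = \frac{42}{11} + \frac{30}{7} = \frac{624}{77} \approx 8.1039$)
$M + 134 \left(-56 - -69\right) = \frac{624}{77} + 134 \left(-56 - -69\right) = \frac{624}{77} + 134 \left(-56 + 69\right) = \frac{624}{77} + 134 \cdot 13 = \frac{624}{77} + 1742 = \frac{134758}{77}$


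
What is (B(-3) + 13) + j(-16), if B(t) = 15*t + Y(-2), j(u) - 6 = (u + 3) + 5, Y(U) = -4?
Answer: -38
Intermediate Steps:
j(u) = 14 + u (j(u) = 6 + ((u + 3) + 5) = 6 + ((3 + u) + 5) = 6 + (8 + u) = 14 + u)
B(t) = -4 + 15*t (B(t) = 15*t - 4 = -4 + 15*t)
(B(-3) + 13) + j(-16) = ((-4 + 15*(-3)) + 13) + (14 - 16) = ((-4 - 45) + 13) - 2 = (-49 + 13) - 2 = -36 - 2 = -38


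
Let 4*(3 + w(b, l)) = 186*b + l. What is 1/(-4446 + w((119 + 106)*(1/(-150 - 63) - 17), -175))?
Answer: -284/51802841 ≈ -5.4823e-6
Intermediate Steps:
w(b, l) = -3 + l/4 + 93*b/2 (w(b, l) = -3 + (186*b + l)/4 = -3 + (l + 186*b)/4 = -3 + (l/4 + 93*b/2) = -3 + l/4 + 93*b/2)
1/(-4446 + w((119 + 106)*(1/(-150 - 63) - 17), -175)) = 1/(-4446 + (-3 + (¼)*(-175) + 93*((119 + 106)*(1/(-150 - 63) - 17))/2)) = 1/(-4446 + (-3 - 175/4 + 93*(225*(1/(-213) - 17))/2)) = 1/(-4446 + (-3 - 175/4 + 93*(225*(-1/213 - 17))/2)) = 1/(-4446 + (-3 - 175/4 + 93*(225*(-3622/213))/2)) = 1/(-4446 + (-3 - 175/4 + (93/2)*(-271650/71))) = 1/(-4446 + (-3 - 175/4 - 12631725/71)) = 1/(-4446 - 50540177/284) = 1/(-51802841/284) = -284/51802841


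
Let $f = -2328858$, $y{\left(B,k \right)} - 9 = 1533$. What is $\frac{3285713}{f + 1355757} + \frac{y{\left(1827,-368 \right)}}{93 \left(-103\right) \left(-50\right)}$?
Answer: $- \frac{262031953268}{77677787325} \approx -3.3733$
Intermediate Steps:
$y{\left(B,k \right)} = 1542$ ($y{\left(B,k \right)} = 9 + 1533 = 1542$)
$\frac{3285713}{f + 1355757} + \frac{y{\left(1827,-368 \right)}}{93 \left(-103\right) \left(-50\right)} = \frac{3285713}{-2328858 + 1355757} + \frac{1542}{93 \left(-103\right) \left(-50\right)} = \frac{3285713}{-973101} + \frac{1542}{\left(-9579\right) \left(-50\right)} = 3285713 \left(- \frac{1}{973101}\right) + \frac{1542}{478950} = - \frac{3285713}{973101} + 1542 \cdot \frac{1}{478950} = - \frac{3285713}{973101} + \frac{257}{79825} = - \frac{262031953268}{77677787325}$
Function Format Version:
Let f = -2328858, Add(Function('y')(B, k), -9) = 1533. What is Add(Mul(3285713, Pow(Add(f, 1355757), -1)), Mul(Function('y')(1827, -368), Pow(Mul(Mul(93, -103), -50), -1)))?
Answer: Rational(-262031953268, 77677787325) ≈ -3.3733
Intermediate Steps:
Function('y')(B, k) = 1542 (Function('y')(B, k) = Add(9, 1533) = 1542)
Add(Mul(3285713, Pow(Add(f, 1355757), -1)), Mul(Function('y')(1827, -368), Pow(Mul(Mul(93, -103), -50), -1))) = Add(Mul(3285713, Pow(Add(-2328858, 1355757), -1)), Mul(1542, Pow(Mul(Mul(93, -103), -50), -1))) = Add(Mul(3285713, Pow(-973101, -1)), Mul(1542, Pow(Mul(-9579, -50), -1))) = Add(Mul(3285713, Rational(-1, 973101)), Mul(1542, Pow(478950, -1))) = Add(Rational(-3285713, 973101), Mul(1542, Rational(1, 478950))) = Add(Rational(-3285713, 973101), Rational(257, 79825)) = Rational(-262031953268, 77677787325)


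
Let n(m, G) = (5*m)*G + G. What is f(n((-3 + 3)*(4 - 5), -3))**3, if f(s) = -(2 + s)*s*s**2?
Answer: -19683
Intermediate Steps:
n(m, G) = G + 5*G*m (n(m, G) = 5*G*m + G = G + 5*G*m)
f(s) = -s**3*(2 + s) (f(s) = -s*(2 + s)*s**2 = -s**3*(2 + s))
f(n((-3 + 3)*(4 - 5), -3))**3 = ((-3*(1 + 5*((-3 + 3)*(4 - 5))))**3*(-2 - (-3)*(1 + 5*((-3 + 3)*(4 - 5)))))**3 = ((-3*(1 + 5*(0*(-1))))**3*(-2 - (-3)*(1 + 5*(0*(-1)))))**3 = ((-3*(1 + 5*0))**3*(-2 - (-3)*(1 + 5*0)))**3 = ((-3*(1 + 0))**3*(-2 - (-3)*(1 + 0)))**3 = ((-3*1)**3*(-2 - (-3)))**3 = ((-3)**3*(-2 - 1*(-3)))**3 = (-27*(-2 + 3))**3 = (-27*1)**3 = (-27)**3 = -19683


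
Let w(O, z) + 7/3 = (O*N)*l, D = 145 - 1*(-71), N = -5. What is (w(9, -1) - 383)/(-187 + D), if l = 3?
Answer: -1561/87 ≈ -17.943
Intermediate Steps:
D = 216 (D = 145 + 71 = 216)
w(O, z) = -7/3 - 15*O (w(O, z) = -7/3 + (O*(-5))*3 = -7/3 - 5*O*3 = -7/3 - 15*O)
(w(9, -1) - 383)/(-187 + D) = ((-7/3 - 15*9) - 383)/(-187 + 216) = ((-7/3 - 135) - 383)/29 = (-412/3 - 383)*(1/29) = -1561/3*1/29 = -1561/87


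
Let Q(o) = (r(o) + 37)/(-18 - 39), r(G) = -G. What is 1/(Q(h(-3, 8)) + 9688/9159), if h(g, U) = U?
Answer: 58007/31845 ≈ 1.8215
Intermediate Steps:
Q(o) = -37/57 + o/57 (Q(o) = (-o + 37)/(-18 - 39) = (37 - o)/(-57) = (37 - o)*(-1/57) = -37/57 + o/57)
1/(Q(h(-3, 8)) + 9688/9159) = 1/((-37/57 + (1/57)*8) + 9688/9159) = 1/((-37/57 + 8/57) + 9688*(1/9159)) = 1/(-29/57 + 9688/9159) = 1/(31845/58007) = 58007/31845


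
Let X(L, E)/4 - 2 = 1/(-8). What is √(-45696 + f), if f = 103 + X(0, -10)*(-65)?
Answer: I*√184322/2 ≈ 214.66*I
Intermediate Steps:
X(L, E) = 15/2 (X(L, E) = 8 + 4/(-8) = 8 + 4*(-⅛) = 8 - ½ = 15/2)
f = -769/2 (f = 103 + (15/2)*(-65) = 103 - 975/2 = -769/2 ≈ -384.50)
√(-45696 + f) = √(-45696 - 769/2) = √(-92161/2) = I*√184322/2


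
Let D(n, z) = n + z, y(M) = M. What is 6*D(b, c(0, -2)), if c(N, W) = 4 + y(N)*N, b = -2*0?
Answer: 24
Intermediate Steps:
b = 0
c(N, W) = 4 + N² (c(N, W) = 4 + N*N = 4 + N²)
6*D(b, c(0, -2)) = 6*(0 + (4 + 0²)) = 6*(0 + (4 + 0)) = 6*(0 + 4) = 6*4 = 24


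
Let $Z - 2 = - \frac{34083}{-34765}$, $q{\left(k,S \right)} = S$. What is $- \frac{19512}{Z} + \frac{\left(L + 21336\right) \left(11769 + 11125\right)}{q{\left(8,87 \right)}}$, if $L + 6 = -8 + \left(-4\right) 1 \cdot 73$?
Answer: $\frac{16608861608500}{3004777} \approx 5.5275 \cdot 10^{6}$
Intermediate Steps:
$L = -306$ ($L = -6 + \left(-8 + \left(-4\right) 1 \cdot 73\right) = -6 - 300 = -306$)
$Z = \frac{103613}{34765}$ ($Z = 2 - \frac{34083}{-34765} = 2 - - \frac{34083}{34765} = 2 + \frac{34083}{34765} = \frac{103613}{34765} \approx 2.9804$)
$- \frac{19512}{Z} + \frac{\left(L + 21336\right) \left(11769 + 11125\right)}{q{\left(8,87 \right)}} = - \frac{19512}{\frac{103613}{34765}} + \frac{\left(-306 + 21336\right) \left(11769 + 11125\right)}{87} = \left(-19512\right) \frac{34765}{103613} + 21030 \cdot 22894 \cdot \frac{1}{87} = - \frac{678334680}{103613} + 481460820 \cdot \frac{1}{87} = - \frac{678334680}{103613} + \frac{160486940}{29} = \frac{16608861608500}{3004777}$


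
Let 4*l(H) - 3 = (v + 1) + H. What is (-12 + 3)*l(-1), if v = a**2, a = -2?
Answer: -63/4 ≈ -15.750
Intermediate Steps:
v = 4 (v = (-2)**2 = 4)
l(H) = 2 + H/4 (l(H) = 3/4 + ((4 + 1) + H)/4 = 3/4 + (5 + H)/4 = 3/4 + (5/4 + H/4) = 2 + H/4)
(-12 + 3)*l(-1) = (-12 + 3)*(2 + (1/4)*(-1)) = -9*(2 - 1/4) = -9*7/4 = -63/4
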